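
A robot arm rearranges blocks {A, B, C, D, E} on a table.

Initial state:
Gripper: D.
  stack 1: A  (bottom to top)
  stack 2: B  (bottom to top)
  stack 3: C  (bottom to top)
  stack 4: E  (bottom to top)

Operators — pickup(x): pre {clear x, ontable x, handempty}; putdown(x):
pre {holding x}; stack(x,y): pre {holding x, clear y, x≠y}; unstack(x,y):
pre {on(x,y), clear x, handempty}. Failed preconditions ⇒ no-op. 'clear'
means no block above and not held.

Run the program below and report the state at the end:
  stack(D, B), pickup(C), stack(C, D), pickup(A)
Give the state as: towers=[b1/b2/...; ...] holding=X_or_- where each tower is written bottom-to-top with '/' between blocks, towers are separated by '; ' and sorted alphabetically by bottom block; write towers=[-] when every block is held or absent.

towers=[B/D/C; E] holding=A

step 1 (stack(D, B)): towers=[A; B/D; C; E] holding=-
step 2 (pickup(C)): towers=[A; B/D; E] holding=C
step 3 (stack(C, D)): towers=[A; B/D/C; E] holding=-
step 4 (pickup(A)): towers=[B/D/C; E] holding=A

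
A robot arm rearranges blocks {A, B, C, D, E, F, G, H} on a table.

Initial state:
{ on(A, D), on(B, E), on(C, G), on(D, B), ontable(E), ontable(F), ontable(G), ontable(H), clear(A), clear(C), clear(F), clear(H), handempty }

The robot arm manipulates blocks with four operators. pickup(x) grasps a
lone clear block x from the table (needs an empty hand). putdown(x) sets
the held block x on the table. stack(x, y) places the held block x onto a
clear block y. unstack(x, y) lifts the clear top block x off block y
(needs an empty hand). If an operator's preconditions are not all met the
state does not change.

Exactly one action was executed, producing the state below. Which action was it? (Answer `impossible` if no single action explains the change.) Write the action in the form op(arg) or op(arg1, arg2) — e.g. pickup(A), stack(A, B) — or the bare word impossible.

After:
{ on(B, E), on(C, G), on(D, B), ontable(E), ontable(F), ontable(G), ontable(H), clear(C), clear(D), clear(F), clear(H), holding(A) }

unstack(A, D)

target: towers=[E/B/D; F; G/C; H] holding=A
     unstack(A, D) → towers=[E/B/D; F; G/C; H] holding=A  ← match
         pickup(H) → towers=[E/B/D/A; F; G/C] holding=H
         pickup(F) → towers=[E/B/D/A; G/C; H] holding=F
     unstack(C, G) → towers=[E/B/D/A; F; G; H] holding=C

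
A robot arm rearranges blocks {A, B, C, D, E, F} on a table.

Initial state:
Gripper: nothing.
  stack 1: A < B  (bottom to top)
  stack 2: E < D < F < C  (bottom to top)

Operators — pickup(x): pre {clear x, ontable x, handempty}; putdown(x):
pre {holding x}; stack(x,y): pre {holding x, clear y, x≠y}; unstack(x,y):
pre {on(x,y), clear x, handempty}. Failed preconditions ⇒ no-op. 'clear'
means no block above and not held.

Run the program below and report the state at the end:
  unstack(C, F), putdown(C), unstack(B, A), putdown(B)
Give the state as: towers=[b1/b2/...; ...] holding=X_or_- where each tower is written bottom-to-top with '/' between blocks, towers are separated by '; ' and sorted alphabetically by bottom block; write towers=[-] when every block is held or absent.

towers=[A; B; C; E/D/F] holding=-

step 1 (unstack(C, F)): towers=[A/B; E/D/F] holding=C
step 2 (putdown(C)): towers=[A/B; C; E/D/F] holding=-
step 3 (unstack(B, A)): towers=[A; C; E/D/F] holding=B
step 4 (putdown(B)): towers=[A; B; C; E/D/F] holding=-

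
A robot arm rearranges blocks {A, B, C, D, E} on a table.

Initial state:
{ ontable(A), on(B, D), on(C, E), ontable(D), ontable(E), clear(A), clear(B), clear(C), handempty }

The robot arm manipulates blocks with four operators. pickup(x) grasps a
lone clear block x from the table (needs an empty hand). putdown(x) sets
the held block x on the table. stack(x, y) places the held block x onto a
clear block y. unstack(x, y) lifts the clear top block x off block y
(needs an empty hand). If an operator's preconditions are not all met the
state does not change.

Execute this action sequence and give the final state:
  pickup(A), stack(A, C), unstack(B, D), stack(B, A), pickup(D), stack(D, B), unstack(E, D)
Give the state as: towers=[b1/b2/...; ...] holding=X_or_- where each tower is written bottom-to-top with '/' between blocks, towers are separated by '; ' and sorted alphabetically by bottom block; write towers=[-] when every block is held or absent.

towers=[E/C/A/B/D] holding=-

step 1 (pickup(A)): towers=[D/B; E/C] holding=A
step 2 (stack(A, C)): towers=[D/B; E/C/A] holding=-
step 3 (unstack(B, D)): towers=[D; E/C/A] holding=B
step 4 (stack(B, A)): towers=[D; E/C/A/B] holding=-
step 5 (pickup(D)): towers=[E/C/A/B] holding=D
step 6 (stack(D, B)): towers=[E/C/A/B/D] holding=-
step 7 (unstack(E, D)) [no-op]: towers=[E/C/A/B/D] holding=-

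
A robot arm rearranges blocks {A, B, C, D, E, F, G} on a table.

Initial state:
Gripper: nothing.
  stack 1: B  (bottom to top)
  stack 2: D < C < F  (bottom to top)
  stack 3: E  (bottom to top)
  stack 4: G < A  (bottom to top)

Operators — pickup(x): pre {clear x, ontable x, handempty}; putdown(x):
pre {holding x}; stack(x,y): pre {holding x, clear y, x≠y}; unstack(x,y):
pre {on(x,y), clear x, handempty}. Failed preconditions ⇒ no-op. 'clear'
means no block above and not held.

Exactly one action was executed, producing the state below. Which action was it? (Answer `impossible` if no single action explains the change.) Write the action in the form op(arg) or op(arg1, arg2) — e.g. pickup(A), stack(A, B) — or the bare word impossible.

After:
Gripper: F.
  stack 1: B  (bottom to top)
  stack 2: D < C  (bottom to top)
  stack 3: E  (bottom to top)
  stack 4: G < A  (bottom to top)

unstack(F, C)

target: towers=[B; D/C; E; G/A] holding=F
         pickup(B) → towers=[D/C/F; E; G/A] holding=B
     unstack(F, C) → towers=[B; D/C; E; G/A] holding=F  ← match
     unstack(A, G) → towers=[B; D/C/F; E; G] holding=A
         pickup(E) → towers=[B; D/C/F; G/A] holding=E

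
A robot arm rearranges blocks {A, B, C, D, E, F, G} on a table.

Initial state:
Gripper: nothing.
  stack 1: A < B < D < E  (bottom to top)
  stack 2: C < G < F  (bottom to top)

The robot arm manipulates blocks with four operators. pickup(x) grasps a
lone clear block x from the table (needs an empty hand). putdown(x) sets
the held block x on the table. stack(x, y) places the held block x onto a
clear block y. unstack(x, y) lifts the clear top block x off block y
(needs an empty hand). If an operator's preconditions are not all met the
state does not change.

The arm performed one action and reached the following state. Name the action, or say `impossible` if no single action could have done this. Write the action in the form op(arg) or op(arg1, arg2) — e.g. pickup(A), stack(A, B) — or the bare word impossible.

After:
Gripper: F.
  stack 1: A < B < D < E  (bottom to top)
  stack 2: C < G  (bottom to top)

target: towers=[A/B/D/E; C/G] holding=F
     unstack(F, G) → towers=[A/B/D/E; C/G] holding=F  ← match
     unstack(E, D) → towers=[A/B/D; C/G/F] holding=E

unstack(F, G)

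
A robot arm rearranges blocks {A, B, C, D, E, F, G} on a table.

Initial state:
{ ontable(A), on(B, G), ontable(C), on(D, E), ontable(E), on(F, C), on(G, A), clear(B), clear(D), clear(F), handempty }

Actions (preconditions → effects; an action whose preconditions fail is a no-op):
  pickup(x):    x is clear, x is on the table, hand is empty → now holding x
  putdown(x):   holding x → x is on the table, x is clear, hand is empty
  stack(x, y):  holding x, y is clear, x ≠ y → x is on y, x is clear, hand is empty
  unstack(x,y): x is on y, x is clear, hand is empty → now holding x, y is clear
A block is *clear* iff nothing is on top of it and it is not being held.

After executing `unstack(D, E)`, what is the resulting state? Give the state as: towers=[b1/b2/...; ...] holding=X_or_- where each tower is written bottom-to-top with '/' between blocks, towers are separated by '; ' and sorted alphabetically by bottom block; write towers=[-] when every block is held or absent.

before: towers=[A/G/B; C/F; E/D] holding=-
pre[unstack(D, E)]: on(D,E) yes, clear(D) yes, handempty yes
all met → apply unstack(D, E)
after:  towers=[A/G/B; C/F; E] holding=D

towers=[A/G/B; C/F; E] holding=D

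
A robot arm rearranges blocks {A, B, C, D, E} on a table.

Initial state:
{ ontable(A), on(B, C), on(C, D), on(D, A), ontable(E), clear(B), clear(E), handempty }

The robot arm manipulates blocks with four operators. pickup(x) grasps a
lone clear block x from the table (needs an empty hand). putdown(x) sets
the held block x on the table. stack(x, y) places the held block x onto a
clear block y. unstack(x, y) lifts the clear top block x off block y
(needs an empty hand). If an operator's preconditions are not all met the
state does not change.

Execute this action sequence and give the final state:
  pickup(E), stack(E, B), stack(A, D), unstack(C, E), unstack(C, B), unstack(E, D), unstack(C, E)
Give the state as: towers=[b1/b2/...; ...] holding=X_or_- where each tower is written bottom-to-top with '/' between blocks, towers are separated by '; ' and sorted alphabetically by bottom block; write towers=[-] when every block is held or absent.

step 1 (pickup(E)): towers=[A/D/C/B] holding=E
step 2 (stack(E, B)): towers=[A/D/C/B/E] holding=-
step 3 (stack(A, D)) [no-op]: towers=[A/D/C/B/E] holding=-
step 4 (unstack(C, E)) [no-op]: towers=[A/D/C/B/E] holding=-
step 5 (unstack(C, B)) [no-op]: towers=[A/D/C/B/E] holding=-
step 6 (unstack(E, D)) [no-op]: towers=[A/D/C/B/E] holding=-
step 7 (unstack(C, E)) [no-op]: towers=[A/D/C/B/E] holding=-

towers=[A/D/C/B/E] holding=-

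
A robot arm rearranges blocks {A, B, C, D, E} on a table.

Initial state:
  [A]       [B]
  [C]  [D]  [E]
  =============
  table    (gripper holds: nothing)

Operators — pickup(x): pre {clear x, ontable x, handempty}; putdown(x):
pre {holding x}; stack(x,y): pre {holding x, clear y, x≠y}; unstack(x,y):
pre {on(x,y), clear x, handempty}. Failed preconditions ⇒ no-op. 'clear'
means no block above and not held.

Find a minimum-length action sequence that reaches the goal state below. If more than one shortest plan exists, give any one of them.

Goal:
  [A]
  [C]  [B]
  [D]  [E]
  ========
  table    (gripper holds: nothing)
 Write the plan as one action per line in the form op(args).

step 1 (unstack(A, C)): towers=[C; D; E/B] holding=A
step 2 (putdown(A)): towers=[A; C; D; E/B] holding=-
step 3 (pickup(C)): towers=[A; D; E/B] holding=C
step 4 (stack(C, D)): towers=[A; D/C; E/B] holding=-
step 5 (pickup(A)): towers=[D/C; E/B] holding=A
step 6 (stack(A, C)): towers=[D/C/A; E/B] holding=-
goal check: towers=[D/C/A; E/B] holding=- — reached (length 6, optimal by BFS)

unstack(A, C)
putdown(A)
pickup(C)
stack(C, D)
pickup(A)
stack(A, C)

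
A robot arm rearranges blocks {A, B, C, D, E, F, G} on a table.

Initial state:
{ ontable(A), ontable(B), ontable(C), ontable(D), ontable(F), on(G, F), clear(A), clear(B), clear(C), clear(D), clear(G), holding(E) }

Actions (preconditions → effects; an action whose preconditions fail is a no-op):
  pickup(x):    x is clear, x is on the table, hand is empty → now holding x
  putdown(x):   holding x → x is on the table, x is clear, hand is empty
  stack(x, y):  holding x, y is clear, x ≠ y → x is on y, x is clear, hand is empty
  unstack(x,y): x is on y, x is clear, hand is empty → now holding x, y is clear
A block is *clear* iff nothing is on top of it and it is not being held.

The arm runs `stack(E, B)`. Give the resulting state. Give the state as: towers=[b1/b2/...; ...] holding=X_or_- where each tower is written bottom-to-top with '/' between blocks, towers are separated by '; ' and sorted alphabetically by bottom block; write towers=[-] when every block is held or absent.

before: towers=[A; B; C; D; F/G] holding=E
pre[stack(E, B)]: holding(E) ✓, clear(B) ✓, E≠B ✓
all met → apply stack(E, B)
after:  towers=[A; B/E; C; D; F/G] holding=-

towers=[A; B/E; C; D; F/G] holding=-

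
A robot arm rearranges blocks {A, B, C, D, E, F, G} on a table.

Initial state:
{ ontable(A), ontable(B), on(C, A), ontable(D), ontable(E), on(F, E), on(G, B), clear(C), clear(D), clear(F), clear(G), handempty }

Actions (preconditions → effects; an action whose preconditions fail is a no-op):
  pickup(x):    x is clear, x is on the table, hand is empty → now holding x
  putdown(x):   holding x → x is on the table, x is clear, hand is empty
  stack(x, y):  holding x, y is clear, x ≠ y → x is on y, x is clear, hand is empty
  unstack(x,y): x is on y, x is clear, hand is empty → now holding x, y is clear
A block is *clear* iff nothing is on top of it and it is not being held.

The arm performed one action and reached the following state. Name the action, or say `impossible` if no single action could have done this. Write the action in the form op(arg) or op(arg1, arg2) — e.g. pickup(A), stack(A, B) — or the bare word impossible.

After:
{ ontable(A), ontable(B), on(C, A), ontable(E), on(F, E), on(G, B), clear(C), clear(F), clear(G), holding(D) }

pickup(D)

target: towers=[A/C; B/G; E/F] holding=D
     unstack(F, E) → towers=[A/C; B/G; D; E] holding=F
     unstack(G, B) → towers=[A/C; B; D; E/F] holding=G
         pickup(D) → towers=[A/C; B/G; E/F] holding=D  ← match
     unstack(C, A) → towers=[A; B/G; D; E/F] holding=C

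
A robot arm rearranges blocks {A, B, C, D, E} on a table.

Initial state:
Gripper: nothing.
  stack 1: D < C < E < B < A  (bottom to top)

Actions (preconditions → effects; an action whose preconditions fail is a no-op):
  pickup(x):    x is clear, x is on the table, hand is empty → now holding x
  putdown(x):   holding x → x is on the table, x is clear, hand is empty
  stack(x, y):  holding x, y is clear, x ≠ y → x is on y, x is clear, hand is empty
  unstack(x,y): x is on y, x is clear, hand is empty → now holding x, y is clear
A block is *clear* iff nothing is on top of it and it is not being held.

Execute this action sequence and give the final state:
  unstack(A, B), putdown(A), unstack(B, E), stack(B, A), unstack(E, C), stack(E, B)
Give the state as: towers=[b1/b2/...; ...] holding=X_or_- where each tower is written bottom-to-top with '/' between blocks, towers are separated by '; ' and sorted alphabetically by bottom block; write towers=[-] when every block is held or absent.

step 1 (unstack(A, B)): towers=[D/C/E/B] holding=A
step 2 (putdown(A)): towers=[A; D/C/E/B] holding=-
step 3 (unstack(B, E)): towers=[A; D/C/E] holding=B
step 4 (stack(B, A)): towers=[A/B; D/C/E] holding=-
step 5 (unstack(E, C)): towers=[A/B; D/C] holding=E
step 6 (stack(E, B)): towers=[A/B/E; D/C] holding=-

towers=[A/B/E; D/C] holding=-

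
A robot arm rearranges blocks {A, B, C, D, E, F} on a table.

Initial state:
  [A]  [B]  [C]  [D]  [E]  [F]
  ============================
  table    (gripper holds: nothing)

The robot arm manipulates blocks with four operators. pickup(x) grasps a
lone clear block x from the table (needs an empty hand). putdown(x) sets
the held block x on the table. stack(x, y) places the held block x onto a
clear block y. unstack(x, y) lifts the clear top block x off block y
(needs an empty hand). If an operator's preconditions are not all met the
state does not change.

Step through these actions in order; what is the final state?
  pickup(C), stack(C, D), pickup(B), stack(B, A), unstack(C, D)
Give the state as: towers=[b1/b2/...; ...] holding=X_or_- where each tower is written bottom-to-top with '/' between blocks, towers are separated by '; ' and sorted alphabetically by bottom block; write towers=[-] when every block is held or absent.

step 1 (pickup(C)): towers=[A; B; D; E; F] holding=C
step 2 (stack(C, D)): towers=[A; B; D/C; E; F] holding=-
step 3 (pickup(B)): towers=[A; D/C; E; F] holding=B
step 4 (stack(B, A)): towers=[A/B; D/C; E; F] holding=-
step 5 (unstack(C, D)): towers=[A/B; D; E; F] holding=C

towers=[A/B; D; E; F] holding=C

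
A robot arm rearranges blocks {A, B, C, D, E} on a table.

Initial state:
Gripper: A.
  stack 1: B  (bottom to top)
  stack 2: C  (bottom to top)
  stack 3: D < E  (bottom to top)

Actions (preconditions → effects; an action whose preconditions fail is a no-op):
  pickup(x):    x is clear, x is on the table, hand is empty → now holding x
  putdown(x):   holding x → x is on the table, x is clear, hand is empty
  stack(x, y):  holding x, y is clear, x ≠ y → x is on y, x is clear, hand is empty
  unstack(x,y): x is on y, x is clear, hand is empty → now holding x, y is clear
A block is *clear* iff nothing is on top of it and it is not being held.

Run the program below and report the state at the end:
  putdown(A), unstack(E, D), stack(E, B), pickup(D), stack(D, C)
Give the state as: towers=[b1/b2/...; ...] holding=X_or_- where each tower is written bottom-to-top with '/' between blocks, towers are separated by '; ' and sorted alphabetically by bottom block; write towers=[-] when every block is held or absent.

towers=[A; B/E; C/D] holding=-

step 1 (putdown(A)): towers=[A; B; C; D/E] holding=-
step 2 (unstack(E, D)): towers=[A; B; C; D] holding=E
step 3 (stack(E, B)): towers=[A; B/E; C; D] holding=-
step 4 (pickup(D)): towers=[A; B/E; C] holding=D
step 5 (stack(D, C)): towers=[A; B/E; C/D] holding=-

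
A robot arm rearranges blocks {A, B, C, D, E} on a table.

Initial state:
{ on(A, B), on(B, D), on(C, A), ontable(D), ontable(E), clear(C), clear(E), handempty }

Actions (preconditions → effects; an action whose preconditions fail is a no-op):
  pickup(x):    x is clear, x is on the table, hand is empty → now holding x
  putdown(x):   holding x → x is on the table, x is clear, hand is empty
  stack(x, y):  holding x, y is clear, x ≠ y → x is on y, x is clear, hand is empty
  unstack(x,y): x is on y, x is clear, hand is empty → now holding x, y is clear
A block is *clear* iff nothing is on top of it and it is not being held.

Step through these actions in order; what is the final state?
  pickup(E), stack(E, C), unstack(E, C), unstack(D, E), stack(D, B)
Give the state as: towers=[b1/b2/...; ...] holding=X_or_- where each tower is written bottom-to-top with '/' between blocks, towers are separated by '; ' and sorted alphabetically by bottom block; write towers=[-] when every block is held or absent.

step 1 (pickup(E)): towers=[D/B/A/C] holding=E
step 2 (stack(E, C)): towers=[D/B/A/C/E] holding=-
step 3 (unstack(E, C)): towers=[D/B/A/C] holding=E
step 4 (unstack(D, E)) [no-op]: towers=[D/B/A/C] holding=E
step 5 (stack(D, B)) [no-op]: towers=[D/B/A/C] holding=E

towers=[D/B/A/C] holding=E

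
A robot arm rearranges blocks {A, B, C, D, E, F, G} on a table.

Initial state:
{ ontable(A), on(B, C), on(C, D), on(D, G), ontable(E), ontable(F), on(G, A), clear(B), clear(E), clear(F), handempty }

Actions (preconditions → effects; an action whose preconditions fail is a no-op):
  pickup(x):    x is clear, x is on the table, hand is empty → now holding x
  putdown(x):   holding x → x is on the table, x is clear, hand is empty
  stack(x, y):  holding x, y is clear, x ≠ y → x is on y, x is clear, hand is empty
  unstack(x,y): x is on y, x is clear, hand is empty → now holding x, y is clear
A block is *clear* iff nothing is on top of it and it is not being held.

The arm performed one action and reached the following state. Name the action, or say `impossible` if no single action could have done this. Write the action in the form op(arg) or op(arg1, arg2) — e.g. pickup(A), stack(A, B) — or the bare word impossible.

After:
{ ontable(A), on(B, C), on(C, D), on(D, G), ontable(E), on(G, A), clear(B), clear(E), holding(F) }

pickup(F)

target: towers=[A/G/D/C/B; E] holding=F
     unstack(B, C) → towers=[A/G/D/C; E; F] holding=B
         pickup(F) → towers=[A/G/D/C/B; E] holding=F  ← match
         pickup(E) → towers=[A/G/D/C/B; F] holding=E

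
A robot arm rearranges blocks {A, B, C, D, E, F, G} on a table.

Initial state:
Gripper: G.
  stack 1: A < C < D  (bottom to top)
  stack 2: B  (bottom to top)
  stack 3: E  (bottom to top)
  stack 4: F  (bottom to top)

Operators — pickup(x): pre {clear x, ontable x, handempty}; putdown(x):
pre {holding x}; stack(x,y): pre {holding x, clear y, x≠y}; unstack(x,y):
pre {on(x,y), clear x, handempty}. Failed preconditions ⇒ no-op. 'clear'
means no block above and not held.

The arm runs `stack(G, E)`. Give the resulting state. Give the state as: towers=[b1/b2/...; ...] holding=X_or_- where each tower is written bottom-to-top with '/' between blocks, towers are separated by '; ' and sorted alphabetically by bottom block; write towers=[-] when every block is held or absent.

before: towers=[A/C/D; B; E; F] holding=G
pre[stack(G, E)]: holding(G) ok, clear(E) ok, G≠E ok
all met → apply stack(G, E)
after:  towers=[A/C/D; B; E/G; F] holding=-

towers=[A/C/D; B; E/G; F] holding=-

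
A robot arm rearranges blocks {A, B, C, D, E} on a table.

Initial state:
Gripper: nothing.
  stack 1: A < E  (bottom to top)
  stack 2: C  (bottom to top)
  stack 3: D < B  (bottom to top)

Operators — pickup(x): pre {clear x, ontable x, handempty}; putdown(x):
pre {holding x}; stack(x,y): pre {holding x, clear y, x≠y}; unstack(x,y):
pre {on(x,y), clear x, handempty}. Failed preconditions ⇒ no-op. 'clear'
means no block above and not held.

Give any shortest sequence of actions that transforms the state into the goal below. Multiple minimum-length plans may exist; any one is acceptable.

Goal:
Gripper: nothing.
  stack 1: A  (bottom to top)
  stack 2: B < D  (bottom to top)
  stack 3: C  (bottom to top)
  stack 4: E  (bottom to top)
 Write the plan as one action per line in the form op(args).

step 1 (unstack(B, D)): towers=[A/E; C; D] holding=B
step 2 (putdown(B)): towers=[A/E; B; C; D] holding=-
step 3 (pickup(D)): towers=[A/E; B; C] holding=D
step 4 (stack(D, B)): towers=[A/E; B/D; C] holding=-
step 5 (unstack(E, A)): towers=[A; B/D; C] holding=E
step 6 (putdown(E)): towers=[A; B/D; C; E] holding=-
goal check: towers=[A; B/D; C; E] holding=- — reached (length 6, optimal by BFS)

unstack(B, D)
putdown(B)
pickup(D)
stack(D, B)
unstack(E, A)
putdown(E)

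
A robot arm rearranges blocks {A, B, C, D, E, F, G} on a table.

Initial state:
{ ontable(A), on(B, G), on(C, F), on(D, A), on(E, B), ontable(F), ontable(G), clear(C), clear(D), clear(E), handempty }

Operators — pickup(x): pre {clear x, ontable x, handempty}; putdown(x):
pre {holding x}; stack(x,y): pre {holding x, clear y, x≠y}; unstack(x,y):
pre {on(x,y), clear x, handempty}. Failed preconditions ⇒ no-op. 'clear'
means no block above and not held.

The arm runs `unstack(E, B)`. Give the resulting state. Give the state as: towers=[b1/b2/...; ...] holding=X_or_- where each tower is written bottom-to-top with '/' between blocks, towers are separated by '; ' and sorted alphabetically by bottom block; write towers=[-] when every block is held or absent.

towers=[A/D; F/C; G/B] holding=E

before: towers=[A/D; F/C; G/B/E] holding=-
pre[unstack(E, B)]: on(E,B) ✓, clear(E) ✓, handempty ✓
all met → apply unstack(E, B)
after:  towers=[A/D; F/C; G/B] holding=E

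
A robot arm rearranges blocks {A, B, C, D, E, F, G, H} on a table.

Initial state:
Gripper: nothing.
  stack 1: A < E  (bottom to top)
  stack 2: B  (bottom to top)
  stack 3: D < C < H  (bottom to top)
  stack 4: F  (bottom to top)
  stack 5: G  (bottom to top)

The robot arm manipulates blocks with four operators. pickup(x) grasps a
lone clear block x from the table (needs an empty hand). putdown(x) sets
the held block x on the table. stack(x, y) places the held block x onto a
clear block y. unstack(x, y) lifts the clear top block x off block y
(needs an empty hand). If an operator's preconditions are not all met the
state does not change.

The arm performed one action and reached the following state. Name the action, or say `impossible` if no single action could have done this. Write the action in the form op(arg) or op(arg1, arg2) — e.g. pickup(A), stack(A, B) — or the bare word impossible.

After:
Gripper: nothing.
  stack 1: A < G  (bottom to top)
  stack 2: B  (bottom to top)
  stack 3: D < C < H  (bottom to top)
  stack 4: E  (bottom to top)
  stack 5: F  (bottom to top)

target: towers=[A/G; B; D/C/H; E; F] holding=-
         pickup(G) → towers=[A/E; B; D/C/H; F] holding=G
     unstack(E, A) → towers=[A; B; D/C/H; F; G] holding=E
     unstack(H, C) → towers=[A/E; B; D/C; F; G] holding=H
         pickup(B) → towers=[A/E; D/C/H; F; G] holding=B
         pickup(F) → towers=[A/E; B; D/C/H; G] holding=F
none of the 5 applicable actions match → impossible

impossible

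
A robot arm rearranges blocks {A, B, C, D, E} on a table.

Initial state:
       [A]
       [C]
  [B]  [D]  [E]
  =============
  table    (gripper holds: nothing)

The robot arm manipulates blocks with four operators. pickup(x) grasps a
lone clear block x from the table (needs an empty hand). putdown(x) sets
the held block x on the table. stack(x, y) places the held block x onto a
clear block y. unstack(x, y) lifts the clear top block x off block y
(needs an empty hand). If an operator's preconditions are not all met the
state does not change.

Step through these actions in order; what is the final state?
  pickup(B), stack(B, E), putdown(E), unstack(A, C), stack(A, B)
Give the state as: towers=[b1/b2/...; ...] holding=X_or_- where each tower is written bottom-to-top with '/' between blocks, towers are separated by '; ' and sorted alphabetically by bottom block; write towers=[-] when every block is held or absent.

towers=[D/C; E/B/A] holding=-

step 1 (pickup(B)): towers=[D/C/A; E] holding=B
step 2 (stack(B, E)): towers=[D/C/A; E/B] holding=-
step 3 (putdown(E)) [no-op]: towers=[D/C/A; E/B] holding=-
step 4 (unstack(A, C)): towers=[D/C; E/B] holding=A
step 5 (stack(A, B)): towers=[D/C; E/B/A] holding=-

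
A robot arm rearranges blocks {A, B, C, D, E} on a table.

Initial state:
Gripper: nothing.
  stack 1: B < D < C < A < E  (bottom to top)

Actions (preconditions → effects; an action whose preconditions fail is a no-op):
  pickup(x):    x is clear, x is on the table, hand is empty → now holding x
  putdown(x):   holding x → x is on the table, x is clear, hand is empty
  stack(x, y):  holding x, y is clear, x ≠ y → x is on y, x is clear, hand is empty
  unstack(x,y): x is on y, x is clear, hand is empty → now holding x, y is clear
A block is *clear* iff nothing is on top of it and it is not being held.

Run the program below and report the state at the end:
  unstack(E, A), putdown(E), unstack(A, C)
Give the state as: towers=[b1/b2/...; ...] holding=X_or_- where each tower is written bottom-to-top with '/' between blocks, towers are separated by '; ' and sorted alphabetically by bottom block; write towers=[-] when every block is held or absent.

step 1 (unstack(E, A)): towers=[B/D/C/A] holding=E
step 2 (putdown(E)): towers=[B/D/C/A; E] holding=-
step 3 (unstack(A, C)): towers=[B/D/C; E] holding=A

towers=[B/D/C; E] holding=A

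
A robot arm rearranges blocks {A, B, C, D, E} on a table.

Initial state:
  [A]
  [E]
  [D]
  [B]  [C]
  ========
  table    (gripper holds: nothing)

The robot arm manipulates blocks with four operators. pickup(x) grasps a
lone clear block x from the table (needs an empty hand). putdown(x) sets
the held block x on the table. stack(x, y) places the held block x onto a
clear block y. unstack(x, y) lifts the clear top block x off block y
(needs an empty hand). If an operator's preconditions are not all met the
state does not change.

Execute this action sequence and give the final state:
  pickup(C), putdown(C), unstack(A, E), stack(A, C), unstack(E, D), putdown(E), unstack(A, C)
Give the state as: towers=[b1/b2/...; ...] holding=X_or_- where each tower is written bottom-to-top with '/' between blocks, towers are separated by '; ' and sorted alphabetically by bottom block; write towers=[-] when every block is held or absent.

towers=[B/D; C; E] holding=A

step 1 (pickup(C)): towers=[B/D/E/A] holding=C
step 2 (putdown(C)): towers=[B/D/E/A; C] holding=-
step 3 (unstack(A, E)): towers=[B/D/E; C] holding=A
step 4 (stack(A, C)): towers=[B/D/E; C/A] holding=-
step 5 (unstack(E, D)): towers=[B/D; C/A] holding=E
step 6 (putdown(E)): towers=[B/D; C/A; E] holding=-
step 7 (unstack(A, C)): towers=[B/D; C; E] holding=A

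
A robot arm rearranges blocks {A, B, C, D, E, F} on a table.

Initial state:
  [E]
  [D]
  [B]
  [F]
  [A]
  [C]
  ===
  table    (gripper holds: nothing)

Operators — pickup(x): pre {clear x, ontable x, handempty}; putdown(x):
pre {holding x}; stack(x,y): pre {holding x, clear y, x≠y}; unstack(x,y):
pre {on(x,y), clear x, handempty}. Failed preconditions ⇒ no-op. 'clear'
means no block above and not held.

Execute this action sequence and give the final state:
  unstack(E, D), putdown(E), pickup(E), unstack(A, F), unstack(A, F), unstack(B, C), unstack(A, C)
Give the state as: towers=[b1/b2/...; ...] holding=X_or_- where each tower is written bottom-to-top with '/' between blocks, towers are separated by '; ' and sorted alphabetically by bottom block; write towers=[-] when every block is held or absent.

step 1 (unstack(E, D)): towers=[C/A/F/B/D] holding=E
step 2 (putdown(E)): towers=[C/A/F/B/D; E] holding=-
step 3 (pickup(E)): towers=[C/A/F/B/D] holding=E
step 4 (unstack(A, F)) [no-op]: towers=[C/A/F/B/D] holding=E
step 5 (unstack(A, F)) [no-op]: towers=[C/A/F/B/D] holding=E
step 6 (unstack(B, C)) [no-op]: towers=[C/A/F/B/D] holding=E
step 7 (unstack(A, C)) [no-op]: towers=[C/A/F/B/D] holding=E

towers=[C/A/F/B/D] holding=E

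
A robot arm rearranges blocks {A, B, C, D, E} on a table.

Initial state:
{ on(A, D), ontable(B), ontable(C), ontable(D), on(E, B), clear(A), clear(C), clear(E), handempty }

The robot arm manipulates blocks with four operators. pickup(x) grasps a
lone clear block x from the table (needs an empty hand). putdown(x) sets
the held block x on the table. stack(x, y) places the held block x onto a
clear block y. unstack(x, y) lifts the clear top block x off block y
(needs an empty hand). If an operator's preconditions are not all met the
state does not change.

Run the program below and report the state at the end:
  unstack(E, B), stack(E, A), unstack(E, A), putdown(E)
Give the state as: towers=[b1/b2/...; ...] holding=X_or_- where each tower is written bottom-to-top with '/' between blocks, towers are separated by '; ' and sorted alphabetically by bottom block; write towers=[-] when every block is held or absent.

step 1 (unstack(E, B)): towers=[B; C; D/A] holding=E
step 2 (stack(E, A)): towers=[B; C; D/A/E] holding=-
step 3 (unstack(E, A)): towers=[B; C; D/A] holding=E
step 4 (putdown(E)): towers=[B; C; D/A; E] holding=-

towers=[B; C; D/A; E] holding=-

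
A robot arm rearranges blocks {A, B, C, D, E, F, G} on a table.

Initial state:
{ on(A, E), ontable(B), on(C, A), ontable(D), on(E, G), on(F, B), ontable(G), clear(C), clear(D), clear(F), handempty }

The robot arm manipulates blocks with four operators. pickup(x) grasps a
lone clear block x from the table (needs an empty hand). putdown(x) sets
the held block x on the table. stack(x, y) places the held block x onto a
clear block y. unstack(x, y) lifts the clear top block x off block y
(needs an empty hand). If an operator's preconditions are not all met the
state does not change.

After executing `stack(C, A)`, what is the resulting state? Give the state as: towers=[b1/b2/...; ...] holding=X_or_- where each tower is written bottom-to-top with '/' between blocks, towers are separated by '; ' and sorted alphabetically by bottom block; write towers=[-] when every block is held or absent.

before: towers=[B/F; D; G/E/A/C] holding=-
pre[stack(C, A)]: holding(C) ✗, clear(A) ✗, C≠A ✓
holding(C), clear(A) unmet → stack(C, A) is a no-op
after:  towers=[B/F; D; G/E/A/C] holding=-

towers=[B/F; D; G/E/A/C] holding=-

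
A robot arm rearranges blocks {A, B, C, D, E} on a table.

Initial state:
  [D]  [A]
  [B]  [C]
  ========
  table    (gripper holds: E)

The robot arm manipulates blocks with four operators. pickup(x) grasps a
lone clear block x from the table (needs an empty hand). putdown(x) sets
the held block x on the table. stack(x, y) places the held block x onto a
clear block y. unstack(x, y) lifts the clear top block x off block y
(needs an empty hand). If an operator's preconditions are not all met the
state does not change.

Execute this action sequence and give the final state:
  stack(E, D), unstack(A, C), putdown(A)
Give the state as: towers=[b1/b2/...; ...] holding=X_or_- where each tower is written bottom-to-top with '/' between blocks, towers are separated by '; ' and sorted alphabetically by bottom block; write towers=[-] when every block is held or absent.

step 1 (stack(E, D)): towers=[B/D/E; C/A] holding=-
step 2 (unstack(A, C)): towers=[B/D/E; C] holding=A
step 3 (putdown(A)): towers=[A; B/D/E; C] holding=-

towers=[A; B/D/E; C] holding=-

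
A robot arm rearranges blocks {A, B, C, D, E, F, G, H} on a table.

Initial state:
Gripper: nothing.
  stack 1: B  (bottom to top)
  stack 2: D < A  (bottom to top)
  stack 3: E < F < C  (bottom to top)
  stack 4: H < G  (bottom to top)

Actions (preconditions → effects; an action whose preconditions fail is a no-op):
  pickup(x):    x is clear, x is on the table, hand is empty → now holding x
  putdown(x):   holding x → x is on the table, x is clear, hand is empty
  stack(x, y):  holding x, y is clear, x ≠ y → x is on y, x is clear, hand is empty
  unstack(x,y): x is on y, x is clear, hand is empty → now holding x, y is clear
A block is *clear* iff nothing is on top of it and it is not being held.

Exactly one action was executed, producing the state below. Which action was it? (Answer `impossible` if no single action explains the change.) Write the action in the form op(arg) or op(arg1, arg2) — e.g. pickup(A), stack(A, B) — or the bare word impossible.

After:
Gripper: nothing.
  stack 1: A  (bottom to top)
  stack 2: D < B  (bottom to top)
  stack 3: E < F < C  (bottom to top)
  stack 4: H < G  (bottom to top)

impossible

target: towers=[A; D/B; E/F/C; H/G] holding=-
     unstack(G, H) → towers=[B; D/A; E/F/C; H] holding=G
     unstack(A, D) → towers=[B; D; E/F/C; H/G] holding=A
         pickup(B) → towers=[D/A; E/F/C; H/G] holding=B
     unstack(C, F) → towers=[B; D/A; E/F; H/G] holding=C
none of the 4 applicable actions match → impossible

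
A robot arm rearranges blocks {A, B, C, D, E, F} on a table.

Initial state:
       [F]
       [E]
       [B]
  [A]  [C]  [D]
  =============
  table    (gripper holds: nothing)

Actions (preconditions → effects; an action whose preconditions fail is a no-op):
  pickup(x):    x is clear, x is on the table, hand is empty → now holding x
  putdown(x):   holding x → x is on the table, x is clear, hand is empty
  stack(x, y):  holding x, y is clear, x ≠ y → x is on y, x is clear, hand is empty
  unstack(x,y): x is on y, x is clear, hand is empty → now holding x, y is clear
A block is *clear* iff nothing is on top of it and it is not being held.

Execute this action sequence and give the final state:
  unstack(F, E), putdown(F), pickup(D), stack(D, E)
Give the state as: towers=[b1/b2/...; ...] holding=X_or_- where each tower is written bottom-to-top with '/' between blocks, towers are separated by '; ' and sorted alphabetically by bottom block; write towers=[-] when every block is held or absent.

towers=[A; C/B/E/D; F] holding=-

step 1 (unstack(F, E)): towers=[A; C/B/E; D] holding=F
step 2 (putdown(F)): towers=[A; C/B/E; D; F] holding=-
step 3 (pickup(D)): towers=[A; C/B/E; F] holding=D
step 4 (stack(D, E)): towers=[A; C/B/E/D; F] holding=-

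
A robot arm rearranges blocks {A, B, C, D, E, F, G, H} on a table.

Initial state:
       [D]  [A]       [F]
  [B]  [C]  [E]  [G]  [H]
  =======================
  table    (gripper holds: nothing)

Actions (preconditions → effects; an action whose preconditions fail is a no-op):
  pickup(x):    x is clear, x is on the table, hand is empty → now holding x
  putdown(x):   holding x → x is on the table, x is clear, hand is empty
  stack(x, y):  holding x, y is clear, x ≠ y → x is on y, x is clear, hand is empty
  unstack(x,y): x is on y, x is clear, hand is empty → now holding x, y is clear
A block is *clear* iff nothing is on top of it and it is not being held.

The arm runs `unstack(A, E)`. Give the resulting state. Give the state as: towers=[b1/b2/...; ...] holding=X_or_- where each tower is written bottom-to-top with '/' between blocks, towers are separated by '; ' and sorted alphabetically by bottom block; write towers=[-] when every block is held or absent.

towers=[B; C/D; E; G; H/F] holding=A

before: towers=[B; C/D; E/A; G; H/F] holding=-
pre[unstack(A, E)]: on(A,E) yes, clear(A) yes, handempty yes
all met → apply unstack(A, E)
after:  towers=[B; C/D; E; G; H/F] holding=A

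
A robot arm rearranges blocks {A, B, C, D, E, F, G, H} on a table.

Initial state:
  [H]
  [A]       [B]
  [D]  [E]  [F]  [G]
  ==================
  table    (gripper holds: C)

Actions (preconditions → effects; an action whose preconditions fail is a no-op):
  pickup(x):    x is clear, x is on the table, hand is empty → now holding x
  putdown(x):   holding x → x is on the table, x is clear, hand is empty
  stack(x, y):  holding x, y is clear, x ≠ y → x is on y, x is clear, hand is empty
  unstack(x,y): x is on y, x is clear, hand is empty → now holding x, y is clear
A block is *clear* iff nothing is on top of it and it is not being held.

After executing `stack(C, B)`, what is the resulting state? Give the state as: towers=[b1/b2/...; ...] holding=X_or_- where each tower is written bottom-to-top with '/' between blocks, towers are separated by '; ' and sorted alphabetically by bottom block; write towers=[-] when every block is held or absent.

towers=[D/A/H; E; F/B/C; G] holding=-

before: towers=[D/A/H; E; F/B; G] holding=C
pre[stack(C, B)]: holding(C) ✓, clear(B) ✓, C≠B ✓
all met → apply stack(C, B)
after:  towers=[D/A/H; E; F/B/C; G] holding=-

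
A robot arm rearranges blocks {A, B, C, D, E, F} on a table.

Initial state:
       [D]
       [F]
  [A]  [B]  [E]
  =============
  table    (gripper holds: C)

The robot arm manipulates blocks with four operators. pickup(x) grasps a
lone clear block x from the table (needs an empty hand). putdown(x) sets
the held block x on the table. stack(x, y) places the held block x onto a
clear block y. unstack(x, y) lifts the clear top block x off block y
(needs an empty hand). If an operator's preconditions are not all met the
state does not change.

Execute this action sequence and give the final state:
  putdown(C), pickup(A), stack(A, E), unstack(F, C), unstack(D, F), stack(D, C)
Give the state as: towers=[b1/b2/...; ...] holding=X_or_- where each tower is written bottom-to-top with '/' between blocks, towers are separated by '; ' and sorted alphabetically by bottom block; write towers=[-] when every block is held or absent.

step 1 (putdown(C)): towers=[A; B/F/D; C; E] holding=-
step 2 (pickup(A)): towers=[B/F/D; C; E] holding=A
step 3 (stack(A, E)): towers=[B/F/D; C; E/A] holding=-
step 4 (unstack(F, C)) [no-op]: towers=[B/F/D; C; E/A] holding=-
step 5 (unstack(D, F)): towers=[B/F; C; E/A] holding=D
step 6 (stack(D, C)): towers=[B/F; C/D; E/A] holding=-

towers=[B/F; C/D; E/A] holding=-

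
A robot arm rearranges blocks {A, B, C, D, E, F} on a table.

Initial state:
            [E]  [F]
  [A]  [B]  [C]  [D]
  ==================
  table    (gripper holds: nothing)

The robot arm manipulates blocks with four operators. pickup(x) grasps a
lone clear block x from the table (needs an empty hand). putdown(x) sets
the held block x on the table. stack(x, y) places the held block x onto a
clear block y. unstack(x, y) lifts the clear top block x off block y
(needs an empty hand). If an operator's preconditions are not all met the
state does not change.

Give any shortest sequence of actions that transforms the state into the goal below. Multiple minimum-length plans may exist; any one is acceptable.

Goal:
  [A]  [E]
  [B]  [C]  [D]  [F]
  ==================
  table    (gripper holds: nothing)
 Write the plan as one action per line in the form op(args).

unstack(F, D)
putdown(F)
pickup(A)
stack(A, B)

step 1 (unstack(F, D)): towers=[A; B; C/E; D] holding=F
step 2 (putdown(F)): towers=[A; B; C/E; D; F] holding=-
step 3 (pickup(A)): towers=[B; C/E; D; F] holding=A
step 4 (stack(A, B)): towers=[B/A; C/E; D; F] holding=-
goal check: towers=[B/A; C/E; D; F] holding=- — reached (length 4, optimal by BFS)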